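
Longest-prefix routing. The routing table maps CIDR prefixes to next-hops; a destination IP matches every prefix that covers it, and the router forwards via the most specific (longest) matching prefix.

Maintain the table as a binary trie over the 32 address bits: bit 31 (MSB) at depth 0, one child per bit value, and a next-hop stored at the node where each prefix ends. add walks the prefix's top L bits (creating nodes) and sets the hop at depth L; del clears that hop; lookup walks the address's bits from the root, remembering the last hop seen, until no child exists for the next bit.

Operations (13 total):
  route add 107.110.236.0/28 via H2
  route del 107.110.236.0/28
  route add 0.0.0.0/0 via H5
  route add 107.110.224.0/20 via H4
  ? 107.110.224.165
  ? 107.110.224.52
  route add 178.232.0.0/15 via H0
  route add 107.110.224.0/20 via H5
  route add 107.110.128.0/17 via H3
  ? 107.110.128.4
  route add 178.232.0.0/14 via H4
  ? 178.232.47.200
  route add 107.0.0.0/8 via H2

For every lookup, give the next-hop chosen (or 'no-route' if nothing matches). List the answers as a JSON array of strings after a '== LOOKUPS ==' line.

Apply in order:
  add 107.110.236.0/28 -> H2 at depth 28
  - 107.110.236.0/28 clear@28
  add 0.0.0.0/0 -> H5 at depth 0
  add 107.110.224.0/20 -> H4 at depth 20
  ? 107.110.224.165  path d0:H5→d1:-→d2:-→d3:-→d4:-→d5:-→d6:-→d7:-→d8:-→d9:-→d10:-→d11:-→d12:-→d13:-→d14:-→d15:-→d16:-→d17:-→d18:-→d19:-→d20:H4  best=H4
  ? 107.110.224.52  path d0:H5→d1:-→d2:-→d3:-→d4:-→d5:-→d6:-→d7:-→d8:-→d9:-→d10:-→d11:-→d12:-→d13:-→d14:-→d15:-→d16:-→d17:-→d18:-→d19:-→d20:H4  best=H4
  add 178.232.0.0/15 -> H0 at depth 15
  add 107.110.224.0/20 -> H5 at depth 20
  add 107.110.128.0/17 -> H3 at depth 17
  ? 107.110.128.4  path d0:H5→d1:-→d2:-→d3:-→d4:-→d5:-→d6:-→d7:-→d8:-→d9:-→d10:-→d11:-→d12:-→d13:-→d14:-→d15:-→d16:-→d17:H3  best=H3
  add 178.232.0.0/14 -> H4 at depth 14
  ? 178.232.47.200  path d0:H5→d1:-→d2:-→d3:-→d4:-→d5:-→d6:-→d7:-→d8:-→d9:-→d10:-→d11:-→d12:-→d13:-→d14:H4→d15:H0  best=H0
  add 107.0.0.0/8 -> H2 at depth 8

== LOOKUPS ==
["H4","H4","H3","H0"]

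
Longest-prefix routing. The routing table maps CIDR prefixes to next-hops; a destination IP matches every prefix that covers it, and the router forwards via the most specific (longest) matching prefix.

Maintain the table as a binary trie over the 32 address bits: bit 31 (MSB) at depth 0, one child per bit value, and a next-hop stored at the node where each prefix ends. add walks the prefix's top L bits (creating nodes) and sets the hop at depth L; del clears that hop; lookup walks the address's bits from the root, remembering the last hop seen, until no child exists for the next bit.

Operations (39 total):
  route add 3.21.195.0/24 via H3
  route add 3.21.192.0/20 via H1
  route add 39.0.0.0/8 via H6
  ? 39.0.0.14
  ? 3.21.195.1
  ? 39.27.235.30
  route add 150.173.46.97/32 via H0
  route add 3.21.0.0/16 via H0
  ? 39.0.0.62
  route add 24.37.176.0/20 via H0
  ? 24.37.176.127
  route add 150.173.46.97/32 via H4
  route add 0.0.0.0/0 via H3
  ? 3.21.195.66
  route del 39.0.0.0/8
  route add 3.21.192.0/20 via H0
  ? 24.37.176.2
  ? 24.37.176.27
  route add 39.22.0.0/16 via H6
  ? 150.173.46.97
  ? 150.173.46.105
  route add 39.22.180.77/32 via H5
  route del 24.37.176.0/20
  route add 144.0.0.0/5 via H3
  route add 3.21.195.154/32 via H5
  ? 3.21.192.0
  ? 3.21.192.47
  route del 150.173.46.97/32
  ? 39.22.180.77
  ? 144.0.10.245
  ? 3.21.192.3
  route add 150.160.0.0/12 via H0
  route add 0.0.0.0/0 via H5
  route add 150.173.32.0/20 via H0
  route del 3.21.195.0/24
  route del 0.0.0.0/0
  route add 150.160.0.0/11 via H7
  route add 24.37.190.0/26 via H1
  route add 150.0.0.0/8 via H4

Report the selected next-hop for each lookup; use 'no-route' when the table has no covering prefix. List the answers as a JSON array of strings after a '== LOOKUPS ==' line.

Trace:
  add 3.21.195.0/24 -> H3 at depth 24
  add 3.21.192.0/20 -> H1 at depth 20
  add 39.0.0.0/8 -> H6 at depth 8
  lookup 39.0.0.14: bits 00100111 walk d0:-→d1:-→d2:-→d3:-→d4:-→d5:-→d6:-→d7:-→d8:H6 -> H6
  lookup 3.21.195.1: bits 000000110001010111000011 walk d0:-→d1:-→d2:-→d3:-→d4:-→d5:-→d6:-→d7:-→d8:-→d9:-→d10:-→d11:-→d12:-→d13:-→d14:-→d15:-→d16:-→d17:-→d18:-→d19:-→d20:H1→d21:-→d22:-→d23:-→d24:H3 -> H3
  lookup 39.27.235.30: bits 00100111 walk d0:-→d1:-→d2:-→d3:-→d4:-→d5:-→d6:-→d7:-→d8:H6 -> H6
  add 150.173.46.97/32 -> H0 at depth 32
  add 3.21.0.0/16 -> H0 at depth 16
  lookup 39.0.0.62: bits 00100111 walk d0:-→d1:-→d2:-→d3:-→d4:-→d5:-→d6:-→d7:-→d8:H6 -> H6
  add 24.37.176.0/20 -> H0 at depth 20
  lookup 24.37.176.127: bits 00011000001001011011 walk d0:-→d1:-→d2:-→d3:-→d4:-→d5:-→d6:-→d7:-→d8:-→d9:-→d10:-→d11:-→d12:-→d13:-→d14:-→d15:-→d16:-→d17:-→d18:-→d19:-→d20:H0 -> H0
  add 150.173.46.97/32 -> H4 at depth 32
  add 0.0.0.0/0 -> H3 at depth 0
  lookup 3.21.195.66: bits 000000110001010111000011 walk d0:H3→d1:-→d2:-→d3:-→d4:-→d5:-→d6:-→d7:-→d8:-→d9:-→d10:-→d11:-→d12:-→d13:-→d14:-→d15:-→d16:H0→d17:-→d18:-→d19:-→d20:H1→d21:-→d22:-→d23:-→d24:H3 -> H3
  del 39.0.0.0/8 (clear depth 8)
  add 3.21.192.0/20 -> H0 at depth 20
  lookup 24.37.176.2: bits 00011000001001011011 walk d0:H3→d1:-→d2:-→d3:-→d4:-→d5:-→d6:-→d7:-→d8:-→d9:-→d10:-→d11:-→d12:-→d13:-→d14:-→d15:-→d16:-→d17:-→d18:-→d19:-→d20:H0 -> H0
  lookup 24.37.176.27: bits 00011000001001011011 walk d0:H3→d1:-→d2:-→d3:-→d4:-→d5:-→d6:-→d7:-→d8:-→d9:-→d10:-→d11:-→d12:-→d13:-→d14:-→d15:-→d16:-→d17:-→d18:-→d19:-→d20:H0 -> H0
  add 39.22.0.0/16 -> H6 at depth 16
  lookup 150.173.46.97: bits 10010110101011010010111001100001 walk d0:H3→d1:-→d2:-→d3:-→d4:-→d5:-→d6:-→d7:-→d8:-→d9:-→d10:-→d11:-→d12:-→d13:-→d14:-→d15:-→d16:-→d17:-→d18:-→d19:-→d20:-→d21:-→d22:-→d23:-→d24:-→d25:-→d26:-→d27:-→d28:-→d29:-→d30:-→d31:-→d32:H4 -> H4
  lookup 150.173.46.105: bits 1001011010101101001011100110 walk d0:H3→d1:-→d2:-→d3:-→d4:-→d5:-→d6:-→d7:-→d8:-→d9:-→d10:-→d11:-→d12:-→d13:-→d14:-→d15:-→d16:-→d17:-→d18:-→d19:-→d20:-→d21:-→d22:-→d23:-→d24:-→d25:-→d26:-→d27:-→d28:- -> H3
  add 39.22.180.77/32 -> H5 at depth 32
  del 24.37.176.0/20 (clear depth 20)
  add 144.0.0.0/5 -> H3 at depth 5
  add 3.21.195.154/32 -> H5 at depth 32
  lookup 3.21.192.0: bits 0000001100010101110000 walk d0:H3→d1:-→d2:-→d3:-→d4:-→d5:-→d6:-→d7:-→d8:-→d9:-→d10:-→d11:-→d12:-→d13:-→d14:-→d15:-→d16:H0→d17:-→d18:-→d19:-→d20:H0→d21:-→d22:- -> H0
  lookup 3.21.192.47: bits 0000001100010101110000 walk d0:H3→d1:-→d2:-→d3:-→d4:-→d5:-→d6:-→d7:-→d8:-→d9:-→d10:-→d11:-→d12:-→d13:-→d14:-→d15:-→d16:H0→d17:-→d18:-→d19:-→d20:H0→d21:-→d22:- -> H0
  del 150.173.46.97/32 (clear depth 32)
  lookup 39.22.180.77: bits 00100111000101101011010001001101 walk d0:H3→d1:-→d2:-→d3:-→d4:-→d5:-→d6:-→d7:-→d8:-→d9:-→d10:-→d11:-→d12:-→d13:-→d14:-→d15:-→d16:H6→d17:-→d18:-→d19:-→d20:-→d21:-→d22:-→d23:-→d24:-→d25:-→d26:-→d27:-→d28:-→d29:-→d30:-→d31:-→d32:H5 -> H5
  lookup 144.0.10.245: bits 10010 walk d0:H3→d1:-→d2:-→d3:-→d4:-→d5:H3 -> H3
  lookup 3.21.192.3: bits 0000001100010101110000 walk d0:H3→d1:-→d2:-→d3:-→d4:-→d5:-→d6:-→d7:-→d8:-→d9:-→d10:-→d11:-→d12:-→d13:-→d14:-→d15:-→d16:H0→d17:-→d18:-→d19:-→d20:H0→d21:-→d22:- -> H0
  add 150.160.0.0/12 -> H0 at depth 12
  add 0.0.0.0/0 -> H5 at depth 0
  add 150.173.32.0/20 -> H0 at depth 20
  del 3.21.195.0/24 (clear depth 24)
  del 0.0.0.0/0 (clear depth 0)
  add 150.160.0.0/11 -> H7 at depth 11
  add 24.37.190.0/26 -> H1 at depth 26
  add 150.0.0.0/8 -> H4 at depth 8

== LOOKUPS ==
["H6","H3","H6","H6","H0","H3","H0","H0","H4","H3","H0","H0","H5","H3","H0"]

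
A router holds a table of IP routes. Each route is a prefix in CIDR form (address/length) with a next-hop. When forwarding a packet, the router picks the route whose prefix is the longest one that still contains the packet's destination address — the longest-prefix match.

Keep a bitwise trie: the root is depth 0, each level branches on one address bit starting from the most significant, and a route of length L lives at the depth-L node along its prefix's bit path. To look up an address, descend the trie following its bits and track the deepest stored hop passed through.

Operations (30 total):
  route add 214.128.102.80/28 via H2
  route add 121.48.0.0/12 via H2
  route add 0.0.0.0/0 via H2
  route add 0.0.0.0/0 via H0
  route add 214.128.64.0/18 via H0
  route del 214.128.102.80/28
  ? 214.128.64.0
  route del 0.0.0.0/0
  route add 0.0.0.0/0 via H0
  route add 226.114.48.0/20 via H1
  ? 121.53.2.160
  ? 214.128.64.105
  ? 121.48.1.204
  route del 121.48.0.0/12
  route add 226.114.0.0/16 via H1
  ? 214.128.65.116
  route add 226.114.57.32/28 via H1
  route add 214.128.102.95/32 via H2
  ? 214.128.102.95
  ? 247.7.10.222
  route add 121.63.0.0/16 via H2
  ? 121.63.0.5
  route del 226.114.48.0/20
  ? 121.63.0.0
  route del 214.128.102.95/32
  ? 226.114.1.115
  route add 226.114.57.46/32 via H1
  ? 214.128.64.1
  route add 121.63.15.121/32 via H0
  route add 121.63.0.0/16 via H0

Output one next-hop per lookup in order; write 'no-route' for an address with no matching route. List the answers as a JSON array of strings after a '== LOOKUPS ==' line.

Trace:
  add 214.128.102.80/28 -> H2 at depth 28
  add 121.48.0.0/12 -> H2 at depth 12
  add 0.0.0.0/0 -> H2 at depth 0
  add 0.0.0.0/0 -> H0 at depth 0
  add 214.128.64.0/18 -> H0 at depth 18
  del 214.128.102.80/28 (clear depth 28)
  ? 214.128.64.0  path d0:H0→d1:-→d2:-→d3:-→d4:-→d5:-→d6:-→d7:-→d8:-→d9:-→d10:-→d11:-→d12:-→d13:-→d14:-→d15:-→d16:-→d17:-→d18:H0  best=H0
  del 0.0.0.0/0 (clear depth 0)
  add 0.0.0.0/0 -> H0 at depth 0
  add 226.114.48.0/20 -> H1 at depth 20
  ? 121.53.2.160  path d0:H0→d1:-→d2:-→d3:-→d4:-→d5:-→d6:-→d7:-→d8:-→d9:-→d10:-→d11:-→d12:H2  best=H2
  ? 214.128.64.105  path d0:H0→d1:-→d2:-→d3:-→d4:-→d5:-→d6:-→d7:-→d8:-→d9:-→d10:-→d11:-→d12:-→d13:-→d14:-→d15:-→d16:-→d17:-→d18:H0  best=H0
  ? 121.48.1.204  path d0:H0→d1:-→d2:-→d3:-→d4:-→d5:-→d6:-→d7:-→d8:-→d9:-→d10:-→d11:-→d12:H2  best=H2
  del 121.48.0.0/12 (clear depth 12)
  add 226.114.0.0/16 -> H1 at depth 16
  ? 214.128.65.116  path d0:H0→d1:-→d2:-→d3:-→d4:-→d5:-→d6:-→d7:-→d8:-→d9:-→d10:-→d11:-→d12:-→d13:-→d14:-→d15:-→d16:-→d17:-→d18:H0  best=H0
  add 226.114.57.32/28 -> H1 at depth 28
  add 214.128.102.95/32 -> H2 at depth 32
  ? 214.128.102.95  path d0:H0→d1:-→d2:-→d3:-→d4:-→d5:-→d6:-→d7:-→d8:-→d9:-→d10:-→d11:-→d12:-→d13:-→d14:-→d15:-→d16:-→d17:-→d18:H0→d19:-→d20:-→d21:-→d22:-→d23:-→d24:-→d25:-→d26:-→d27:-→d28:-→d29:-→d30:-→d31:-→d32:H2  best=H2
  ? 247.7.10.222  path d0:H0→d1:-→d2:-→d3:-  best=H0
  add 121.63.0.0/16 -> H2 at depth 16
  ? 121.63.0.5  path d0:H0→d1:-→d2:-→d3:-→d4:-→d5:-→d6:-→d7:-→d8:-→d9:-→d10:-→d11:-→d12:-→d13:-→d14:-→d15:-→d16:H2  best=H2
  del 226.114.48.0/20 (clear depth 20)
  ? 121.63.0.0  path d0:H0→d1:-→d2:-→d3:-→d4:-→d5:-→d6:-→d7:-→d8:-→d9:-→d10:-→d11:-→d12:-→d13:-→d14:-→d15:-→d16:H2  best=H2
  del 214.128.102.95/32 (clear depth 32)
  ? 226.114.1.115  path d0:H0→d1:-→d2:-→d3:-→d4:-→d5:-→d6:-→d7:-→d8:-→d9:-→d10:-→d11:-→d12:-→d13:-→d14:-→d15:-→d16:H1→d17:-→d18:-  best=H1
  add 226.114.57.46/32 -> H1 at depth 32
  ? 214.128.64.1  path d0:H0→d1:-→d2:-→d3:-→d4:-→d5:-→d6:-→d7:-→d8:-→d9:-→d10:-→d11:-→d12:-→d13:-→d14:-→d15:-→d16:-→d17:-→d18:H0  best=H0
  add 121.63.15.121/32 -> H0 at depth 32
  add 121.63.0.0/16 -> H0 at depth 16

== LOOKUPS ==
["H0","H2","H0","H2","H0","H2","H0","H2","H2","H1","H0"]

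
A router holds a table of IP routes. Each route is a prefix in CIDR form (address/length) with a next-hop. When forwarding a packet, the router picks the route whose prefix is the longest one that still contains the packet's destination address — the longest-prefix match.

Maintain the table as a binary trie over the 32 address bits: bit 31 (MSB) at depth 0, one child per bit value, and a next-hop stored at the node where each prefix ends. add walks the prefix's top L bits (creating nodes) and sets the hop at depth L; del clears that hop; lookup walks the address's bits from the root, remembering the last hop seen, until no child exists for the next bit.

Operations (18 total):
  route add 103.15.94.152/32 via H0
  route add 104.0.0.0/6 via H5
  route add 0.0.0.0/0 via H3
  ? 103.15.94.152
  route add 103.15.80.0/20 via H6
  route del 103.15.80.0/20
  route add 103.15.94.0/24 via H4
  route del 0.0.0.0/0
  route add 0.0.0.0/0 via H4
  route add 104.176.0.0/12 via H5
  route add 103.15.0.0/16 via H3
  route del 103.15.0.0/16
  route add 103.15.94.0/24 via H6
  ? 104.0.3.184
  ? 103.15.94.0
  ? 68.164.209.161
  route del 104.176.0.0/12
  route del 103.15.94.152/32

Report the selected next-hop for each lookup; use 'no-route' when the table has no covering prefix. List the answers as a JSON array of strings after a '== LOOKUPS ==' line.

Process each operation:
  + 103.15.94.152/32 (H0) depth=32
  + 104.0.0.0/6 (H5) depth=6
  + 0.0.0.0/0 (H3) depth=0
  lookup 103.15.94.152: bits 01100111000011110101111010011000 walk d0:H3→d1:-→d2:-→d3:-→d4:-→d5:-→d6:-→d7:-→d8:-→d9:-→d10:-→d11:-→d12:-→d13:-→d14:-→d15:-→d16:-→d17:-→d18:-→d19:-→d20:-→d21:-→d22:-→d23:-→d24:-→d25:-→d26:-→d27:-→d28:-→d29:-→d30:-→d31:-→d32:H0 -> H0
  + 103.15.80.0/20 (H6) depth=20
  del 103.15.80.0/20 (clear depth 20)
  + 103.15.94.0/24 (H4) depth=24
  del 0.0.0.0/0 (clear depth 0)
  + 0.0.0.0/0 (H4) depth=0
  + 104.176.0.0/12 (H5) depth=12
  + 103.15.0.0/16 (H3) depth=16
  del 103.15.0.0/16 (clear depth 16)
  + 103.15.94.0/24 (H6) depth=24
  lookup 104.0.3.184: bits 01101000 walk d0:H4→d1:-→d2:-→d3:-→d4:-→d5:-→d6:H5→d7:-→d8:- -> H5
  lookup 103.15.94.0: bits 011001110000111101011110 walk d0:H4→d1:-→d2:-→d3:-→d4:-→d5:-→d6:-→d7:-→d8:-→d9:-→d10:-→d11:-→d12:-→d13:-→d14:-→d15:-→d16:-→d17:-→d18:-→d19:-→d20:-→d21:-→d22:-→d23:-→d24:H6 -> H6
  lookup 68.164.209.161: bits 01 walk d0:H4→d1:-→d2:- -> H4
  del 104.176.0.0/12 (clear depth 12)
  del 103.15.94.152/32 (clear depth 32)

== LOOKUPS ==
["H0","H5","H6","H4"]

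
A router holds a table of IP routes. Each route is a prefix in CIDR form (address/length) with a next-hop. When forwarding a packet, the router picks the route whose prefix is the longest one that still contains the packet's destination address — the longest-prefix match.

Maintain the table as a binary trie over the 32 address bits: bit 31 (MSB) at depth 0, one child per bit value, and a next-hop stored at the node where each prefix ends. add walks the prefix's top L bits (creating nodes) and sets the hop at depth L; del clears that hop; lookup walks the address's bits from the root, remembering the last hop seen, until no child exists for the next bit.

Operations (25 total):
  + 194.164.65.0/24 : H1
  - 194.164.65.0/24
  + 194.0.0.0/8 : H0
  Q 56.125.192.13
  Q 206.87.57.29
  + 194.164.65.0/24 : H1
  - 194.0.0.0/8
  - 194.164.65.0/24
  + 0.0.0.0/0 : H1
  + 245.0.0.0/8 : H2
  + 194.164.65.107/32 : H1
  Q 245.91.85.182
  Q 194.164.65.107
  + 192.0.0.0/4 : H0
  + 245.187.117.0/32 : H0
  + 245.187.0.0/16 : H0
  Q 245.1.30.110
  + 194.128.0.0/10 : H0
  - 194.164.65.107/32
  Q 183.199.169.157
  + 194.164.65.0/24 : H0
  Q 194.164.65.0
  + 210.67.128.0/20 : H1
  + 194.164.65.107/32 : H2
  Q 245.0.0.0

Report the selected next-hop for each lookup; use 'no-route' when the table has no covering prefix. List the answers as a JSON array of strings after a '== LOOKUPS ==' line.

Trace:
  + 194.164.65.0/24 (H1) depth=24
  - 194.164.65.0/24 clear@24
  + 194.0.0.0/8 (H0) depth=8
  lookup 56.125.192.13: bits ε walk d0:- -> no-route
  lookup 206.87.57.29: bits 1100 walk d0:-→d1:-→d2:-→d3:-→d4:- -> no-route
  + 194.164.65.0/24 (H1) depth=24
  - 194.0.0.0/8 clear@8
  - 194.164.65.0/24 clear@24
  + 0.0.0.0/0 (H1) depth=0
  + 245.0.0.0/8 (H2) depth=8
  + 194.164.65.107/32 (H1) depth=32
  lookup 245.91.85.182: bits 11110101 walk d0:H1→d1:-→d2:-→d3:-→d4:-→d5:-→d6:-→d7:-→d8:H2 -> H2
  lookup 194.164.65.107: bits 11000010101001000100000101101011 walk d0:H1→d1:-→d2:-→d3:-→d4:-→d5:-→d6:-→d7:-→d8:-→d9:-→d10:-→d11:-→d12:-→d13:-→d14:-→d15:-→d16:-→d17:-→d18:-→d19:-→d20:-→d21:-→d22:-→d23:-→d24:-→d25:-→d26:-→d27:-→d28:-→d29:-→d30:-→d31:-→d32:H1 -> H1
  + 192.0.0.0/4 (H0) depth=4
  + 245.187.117.0/32 (H0) depth=32
  + 245.187.0.0/16 (H0) depth=16
  lookup 245.1.30.110: bits 11110101 walk d0:H1→d1:-→d2:-→d3:-→d4:-→d5:-→d6:-→d7:-→d8:H2 -> H2
  + 194.128.0.0/10 (H0) depth=10
  - 194.164.65.107/32 clear@32
  lookup 183.199.169.157: bits 1 walk d0:H1→d1:- -> H1
  + 194.164.65.0/24 (H0) depth=24
  lookup 194.164.65.0: bits 1100001010100100010000010 walk d0:H1→d1:-→d2:-→d3:-→d4:H0→d5:-→d6:-→d7:-→d8:-→d9:-→d10:H0→d11:-→d12:-→d13:-→d14:-→d15:-→d16:-→d17:-→d18:-→d19:-→d20:-→d21:-→d22:-→d23:-→d24:H0→d25:- -> H0
  + 210.67.128.0/20 (H1) depth=20
  + 194.164.65.107/32 (H2) depth=32
  lookup 245.0.0.0: bits 11110101 walk d0:H1→d1:-→d2:-→d3:-→d4:-→d5:-→d6:-→d7:-→d8:H2 -> H2

== LOOKUPS ==
["no-route","no-route","H2","H1","H2","H1","H0","H2"]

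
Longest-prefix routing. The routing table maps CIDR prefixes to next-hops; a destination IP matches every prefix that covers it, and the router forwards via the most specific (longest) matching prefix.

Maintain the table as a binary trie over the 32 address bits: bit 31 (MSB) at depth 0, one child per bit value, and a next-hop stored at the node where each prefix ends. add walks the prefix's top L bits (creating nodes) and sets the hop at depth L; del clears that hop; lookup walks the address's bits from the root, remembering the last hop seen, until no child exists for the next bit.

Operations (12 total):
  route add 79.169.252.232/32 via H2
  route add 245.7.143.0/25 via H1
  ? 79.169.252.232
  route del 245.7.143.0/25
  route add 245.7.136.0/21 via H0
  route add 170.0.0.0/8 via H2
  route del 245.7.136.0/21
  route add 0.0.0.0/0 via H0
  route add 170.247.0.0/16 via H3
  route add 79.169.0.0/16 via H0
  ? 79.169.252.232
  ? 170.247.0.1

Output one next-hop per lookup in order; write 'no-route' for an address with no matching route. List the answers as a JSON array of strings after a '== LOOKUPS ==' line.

Trace:
  + 79.169.252.232/32 (H2) depth=32
  + 245.7.143.0/25 (H1) depth=25
  Q 79.169.252.232: descend 01001111101010011111110011101000 ; hops seen [H2] ; pick H2
  del 245.7.143.0/25 (clear depth 25)
  + 245.7.136.0/21 (H0) depth=21
  + 170.0.0.0/8 (H2) depth=8
  del 245.7.136.0/21 (clear depth 21)
  + 0.0.0.0/0 (H0) depth=0
  + 170.247.0.0/16 (H3) depth=16
  + 79.169.0.0/16 (H0) depth=16
  Q 79.169.252.232: descend 01001111101010011111110011101000 ; hops seen [H0,H0,H2] ; pick H2
  Q 170.247.0.1: descend 1010101011110111 ; hops seen [H0,H2,H3] ; pick H3

== LOOKUPS ==
["H2","H2","H3"]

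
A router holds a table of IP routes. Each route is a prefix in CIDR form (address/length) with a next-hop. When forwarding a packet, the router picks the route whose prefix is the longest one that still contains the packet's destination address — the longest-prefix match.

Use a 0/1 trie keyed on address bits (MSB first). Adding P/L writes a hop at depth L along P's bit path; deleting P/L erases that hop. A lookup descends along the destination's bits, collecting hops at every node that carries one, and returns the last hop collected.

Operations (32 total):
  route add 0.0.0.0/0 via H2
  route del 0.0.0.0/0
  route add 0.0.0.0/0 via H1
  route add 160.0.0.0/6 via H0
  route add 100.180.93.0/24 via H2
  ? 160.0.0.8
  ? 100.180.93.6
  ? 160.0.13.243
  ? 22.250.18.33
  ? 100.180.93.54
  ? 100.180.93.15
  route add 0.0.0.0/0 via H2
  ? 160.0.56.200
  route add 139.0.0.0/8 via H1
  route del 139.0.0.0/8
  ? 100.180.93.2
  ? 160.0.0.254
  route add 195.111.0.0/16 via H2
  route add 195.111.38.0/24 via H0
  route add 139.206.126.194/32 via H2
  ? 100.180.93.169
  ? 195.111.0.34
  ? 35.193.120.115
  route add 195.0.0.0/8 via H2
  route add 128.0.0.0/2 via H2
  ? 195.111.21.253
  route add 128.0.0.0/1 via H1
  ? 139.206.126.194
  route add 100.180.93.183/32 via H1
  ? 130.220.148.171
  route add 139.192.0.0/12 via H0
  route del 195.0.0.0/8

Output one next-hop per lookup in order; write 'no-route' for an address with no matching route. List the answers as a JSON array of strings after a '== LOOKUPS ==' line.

Process each operation:
  + 0.0.0.0/0 (H2) depth=0
  - 0.0.0.0/0 clear@0
  + 0.0.0.0/0 (H1) depth=0
  + 160.0.0.0/6 (H0) depth=6
  + 100.180.93.0/24 (H2) depth=24
  Q 160.0.0.8: descend 101000 ; hops seen [H1,H0] ; pick H0
  Q 100.180.93.6: descend 011001001011010001011101 ; hops seen [H1,H2] ; pick H2
  Q 160.0.13.243: descend 101000 ; hops seen [H1,H0] ; pick H0
  Q 22.250.18.33: descend 0 ; hops seen [H1] ; pick H1
  Q 100.180.93.54: descend 011001001011010001011101 ; hops seen [H1,H2] ; pick H2
  Q 100.180.93.15: descend 011001001011010001011101 ; hops seen [H1,H2] ; pick H2
  + 0.0.0.0/0 (H2) depth=0
  Q 160.0.56.200: descend 101000 ; hops seen [H2,H0] ; pick H0
  + 139.0.0.0/8 (H1) depth=8
  - 139.0.0.0/8 clear@8
  Q 100.180.93.2: descend 011001001011010001011101 ; hops seen [H2,H2] ; pick H2
  Q 160.0.0.254: descend 101000 ; hops seen [H2,H0] ; pick H0
  + 195.111.0.0/16 (H2) depth=16
  + 195.111.38.0/24 (H0) depth=24
  + 139.206.126.194/32 (H2) depth=32
  Q 100.180.93.169: descend 011001001011010001011101 ; hops seen [H2,H2] ; pick H2
  Q 195.111.0.34: descend 110000110110111100 ; hops seen [H2,H2] ; pick H2
  Q 35.193.120.115: descend 0 ; hops seen [H2] ; pick H2
  + 195.0.0.0/8 (H2) depth=8
  + 128.0.0.0/2 (H2) depth=2
  Q 195.111.21.253: descend 110000110110111100 ; hops seen [H2,H2,H2] ; pick H2
  + 128.0.0.0/1 (H1) depth=1
  Q 139.206.126.194: descend 10001011110011100111111011000010 ; hops seen [H2,H1,H2,H2] ; pick H2
  + 100.180.93.183/32 (H1) depth=32
  Q 130.220.148.171: descend 1000 ; hops seen [H2,H1,H2] ; pick H2
  + 139.192.0.0/12 (H0) depth=12
  - 195.0.0.0/8 clear@8

== LOOKUPS ==
["H0","H2","H0","H1","H2","H2","H0","H2","H0","H2","H2","H2","H2","H2","H2"]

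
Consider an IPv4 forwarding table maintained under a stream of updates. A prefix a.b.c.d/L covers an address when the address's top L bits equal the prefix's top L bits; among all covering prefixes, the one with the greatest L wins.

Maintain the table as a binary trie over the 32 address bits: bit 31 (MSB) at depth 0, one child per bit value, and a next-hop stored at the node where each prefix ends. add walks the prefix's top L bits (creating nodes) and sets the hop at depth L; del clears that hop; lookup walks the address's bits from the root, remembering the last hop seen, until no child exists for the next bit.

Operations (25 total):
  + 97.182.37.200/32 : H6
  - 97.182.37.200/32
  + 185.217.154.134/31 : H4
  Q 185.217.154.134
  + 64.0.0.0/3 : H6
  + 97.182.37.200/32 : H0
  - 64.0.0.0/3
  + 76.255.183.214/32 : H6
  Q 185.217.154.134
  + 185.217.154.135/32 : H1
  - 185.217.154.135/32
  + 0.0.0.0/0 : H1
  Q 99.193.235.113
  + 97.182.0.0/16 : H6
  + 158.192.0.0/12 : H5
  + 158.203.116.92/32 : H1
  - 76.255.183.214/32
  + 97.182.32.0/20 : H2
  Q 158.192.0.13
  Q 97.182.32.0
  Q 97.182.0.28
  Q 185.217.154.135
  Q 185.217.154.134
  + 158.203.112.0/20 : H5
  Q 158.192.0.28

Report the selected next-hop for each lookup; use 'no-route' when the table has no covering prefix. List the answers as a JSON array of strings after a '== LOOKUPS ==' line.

Trace:
  + 97.182.37.200/32 (H6) depth=32
  del 97.182.37.200/32 (clear depth 32)
  + 185.217.154.134/31 (H4) depth=31
  Q 185.217.154.134: descend 1011100111011001100110101000011 ; hops seen [H4] ; pick H4
  + 64.0.0.0/3 (H6) depth=3
  + 97.182.37.200/32 (H0) depth=32
  del 64.0.0.0/3 (clear depth 3)
  + 76.255.183.214/32 (H6) depth=32
  Q 185.217.154.134: descend 1011100111011001100110101000011 ; hops seen [H4] ; pick H4
  + 185.217.154.135/32 (H1) depth=32
  del 185.217.154.135/32 (clear depth 32)
  + 0.0.0.0/0 (H1) depth=0
  Q 99.193.235.113: descend 011000 ; hops seen [H1] ; pick H1
  + 97.182.0.0/16 (H6) depth=16
  + 158.192.0.0/12 (H5) depth=12
  + 158.203.116.92/32 (H1) depth=32
  del 76.255.183.214/32 (clear depth 32)
  + 97.182.32.0/20 (H2) depth=20
  Q 158.192.0.13: descend 100111101100 ; hops seen [H1,H5] ; pick H5
  Q 97.182.32.0: descend 011000011011011000100 ; hops seen [H1,H6,H2] ; pick H2
  Q 97.182.0.28: descend 011000011011011000 ; hops seen [H1,H6] ; pick H6
  Q 185.217.154.135: descend 10111001110110011001101010000111 ; hops seen [H1,H4] ; pick H4
  Q 185.217.154.134: descend 1011100111011001100110101000011 ; hops seen [H1,H4] ; pick H4
  + 158.203.112.0/20 (H5) depth=20
  Q 158.192.0.28: descend 100111101100 ; hops seen [H1,H5] ; pick H5

== LOOKUPS ==
["H4","H4","H1","H5","H2","H6","H4","H4","H5"]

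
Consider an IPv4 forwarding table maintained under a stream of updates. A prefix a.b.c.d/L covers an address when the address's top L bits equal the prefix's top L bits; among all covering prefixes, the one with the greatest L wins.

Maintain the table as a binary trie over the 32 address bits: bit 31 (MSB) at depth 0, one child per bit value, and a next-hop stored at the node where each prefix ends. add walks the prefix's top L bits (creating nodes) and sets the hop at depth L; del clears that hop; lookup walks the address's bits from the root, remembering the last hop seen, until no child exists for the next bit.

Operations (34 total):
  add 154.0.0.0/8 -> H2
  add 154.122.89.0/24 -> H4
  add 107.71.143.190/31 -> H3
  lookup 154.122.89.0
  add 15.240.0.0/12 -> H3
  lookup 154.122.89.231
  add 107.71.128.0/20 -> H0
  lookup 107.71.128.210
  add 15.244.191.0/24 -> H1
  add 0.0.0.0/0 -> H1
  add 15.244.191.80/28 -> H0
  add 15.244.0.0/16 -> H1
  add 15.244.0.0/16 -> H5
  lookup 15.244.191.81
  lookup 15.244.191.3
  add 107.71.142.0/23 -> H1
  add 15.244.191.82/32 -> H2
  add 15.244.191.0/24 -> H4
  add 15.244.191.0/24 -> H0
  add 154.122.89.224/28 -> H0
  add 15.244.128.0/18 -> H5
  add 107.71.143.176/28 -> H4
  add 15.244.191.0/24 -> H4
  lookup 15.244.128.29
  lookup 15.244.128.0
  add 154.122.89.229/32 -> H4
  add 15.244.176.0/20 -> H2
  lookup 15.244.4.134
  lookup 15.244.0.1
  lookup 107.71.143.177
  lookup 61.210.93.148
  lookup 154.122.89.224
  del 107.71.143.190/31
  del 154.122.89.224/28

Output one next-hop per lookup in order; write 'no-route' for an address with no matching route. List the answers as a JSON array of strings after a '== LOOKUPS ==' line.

Apply in order:
  add 154.0.0.0/8 -> H2 at depth 8
  add 154.122.89.0/24 -> H4 at depth 24
  add 107.71.143.190/31 -> H3 at depth 31
  lookup 154.122.89.0: bits 100110100111101001011001 walk d0:-→d1:-→d2:-→d3:-→d4:-→d5:-→d6:-→d7:-→d8:H2→d9:-→d10:-→d11:-→d12:-→d13:-→d14:-→d15:-→d16:-→d17:-→d18:-→d19:-→d20:-→d21:-→d22:-→d23:-→d24:H4 -> H4
  add 15.240.0.0/12 -> H3 at depth 12
  lookup 154.122.89.231: bits 100110100111101001011001 walk d0:-→d1:-→d2:-→d3:-→d4:-→d5:-→d6:-→d7:-→d8:H2→d9:-→d10:-→d11:-→d12:-→d13:-→d14:-→d15:-→d16:-→d17:-→d18:-→d19:-→d20:-→d21:-→d22:-→d23:-→d24:H4 -> H4
  add 107.71.128.0/20 -> H0 at depth 20
  lookup 107.71.128.210: bits 01101011010001111000 walk d0:-→d1:-→d2:-→d3:-→d4:-→d5:-→d6:-→d7:-→d8:-→d9:-→d10:-→d11:-→d12:-→d13:-→d14:-→d15:-→d16:-→d17:-→d18:-→d19:-→d20:H0 -> H0
  add 15.244.191.0/24 -> H1 at depth 24
  add 0.0.0.0/0 -> H1 at depth 0
  add 15.244.191.80/28 -> H0 at depth 28
  add 15.244.0.0/16 -> H1 at depth 16
  add 15.244.0.0/16 -> H5 at depth 16
  lookup 15.244.191.81: bits 0000111111110100101111110101 walk d0:H1→d1:-→d2:-→d3:-→d4:-→d5:-→d6:-→d7:-→d8:-→d9:-→d10:-→d11:-→d12:H3→d13:-→d14:-→d15:-→d16:H5→d17:-→d18:-→d19:-→d20:-→d21:-→d22:-→d23:-→d24:H1→d25:-→d26:-→d27:-→d28:H0 -> H0
  lookup 15.244.191.3: bits 0000111111110100101111110 walk d0:H1→d1:-→d2:-→d3:-→d4:-→d5:-→d6:-→d7:-→d8:-→d9:-→d10:-→d11:-→d12:H3→d13:-→d14:-→d15:-→d16:H5→d17:-→d18:-→d19:-→d20:-→d21:-→d22:-→d23:-→d24:H1→d25:- -> H1
  add 107.71.142.0/23 -> H1 at depth 23
  add 15.244.191.82/32 -> H2 at depth 32
  add 15.244.191.0/24 -> H4 at depth 24
  add 15.244.191.0/24 -> H0 at depth 24
  add 154.122.89.224/28 -> H0 at depth 28
  add 15.244.128.0/18 -> H5 at depth 18
  add 107.71.143.176/28 -> H4 at depth 28
  add 15.244.191.0/24 -> H4 at depth 24
  lookup 15.244.128.29: bits 000011111111010010 walk d0:H1→d1:-→d2:-→d3:-→d4:-→d5:-→d6:-→d7:-→d8:-→d9:-→d10:-→d11:-→d12:H3→d13:-→d14:-→d15:-→d16:H5→d17:-→d18:H5 -> H5
  lookup 15.244.128.0: bits 000011111111010010 walk d0:H1→d1:-→d2:-→d3:-→d4:-→d5:-→d6:-→d7:-→d8:-→d9:-→d10:-→d11:-→d12:H3→d13:-→d14:-→d15:-→d16:H5→d17:-→d18:H5 -> H5
  add 154.122.89.229/32 -> H4 at depth 32
  add 15.244.176.0/20 -> H2 at depth 20
  lookup 15.244.4.134: bits 0000111111110100 walk d0:H1→d1:-→d2:-→d3:-→d4:-→d5:-→d6:-→d7:-→d8:-→d9:-→d10:-→d11:-→d12:H3→d13:-→d14:-→d15:-→d16:H5 -> H5
  lookup 15.244.0.1: bits 0000111111110100 walk d0:H1→d1:-→d2:-→d3:-→d4:-→d5:-→d6:-→d7:-→d8:-→d9:-→d10:-→d11:-→d12:H3→d13:-→d14:-→d15:-→d16:H5 -> H5
  lookup 107.71.143.177: bits 0110101101000111100011111011 walk d0:H1→d1:-→d2:-→d3:-→d4:-→d5:-→d6:-→d7:-→d8:-→d9:-→d10:-→d11:-→d12:-→d13:-→d14:-→d15:-→d16:-→d17:-→d18:-→d19:-→d20:H0→d21:-→d22:-→d23:H1→d24:-→d25:-→d26:-→d27:-→d28:H4 -> H4
  lookup 61.210.93.148: bits 00 walk d0:H1→d1:-→d2:- -> H1
  lookup 154.122.89.224: bits 10011010011110100101100111100 walk d0:H1→d1:-→d2:-→d3:-→d4:-→d5:-→d6:-→d7:-→d8:H2→d9:-→d10:-→d11:-→d12:-→d13:-→d14:-→d15:-→d16:-→d17:-→d18:-→d19:-→d20:-→d21:-→d22:-→d23:-→d24:H4→d25:-→d26:-→d27:-→d28:H0→d29:- -> H0
  - 107.71.143.190/31 clear@31
  - 154.122.89.224/28 clear@28

== LOOKUPS ==
["H4","H4","H0","H0","H1","H5","H5","H5","H5","H4","H1","H0"]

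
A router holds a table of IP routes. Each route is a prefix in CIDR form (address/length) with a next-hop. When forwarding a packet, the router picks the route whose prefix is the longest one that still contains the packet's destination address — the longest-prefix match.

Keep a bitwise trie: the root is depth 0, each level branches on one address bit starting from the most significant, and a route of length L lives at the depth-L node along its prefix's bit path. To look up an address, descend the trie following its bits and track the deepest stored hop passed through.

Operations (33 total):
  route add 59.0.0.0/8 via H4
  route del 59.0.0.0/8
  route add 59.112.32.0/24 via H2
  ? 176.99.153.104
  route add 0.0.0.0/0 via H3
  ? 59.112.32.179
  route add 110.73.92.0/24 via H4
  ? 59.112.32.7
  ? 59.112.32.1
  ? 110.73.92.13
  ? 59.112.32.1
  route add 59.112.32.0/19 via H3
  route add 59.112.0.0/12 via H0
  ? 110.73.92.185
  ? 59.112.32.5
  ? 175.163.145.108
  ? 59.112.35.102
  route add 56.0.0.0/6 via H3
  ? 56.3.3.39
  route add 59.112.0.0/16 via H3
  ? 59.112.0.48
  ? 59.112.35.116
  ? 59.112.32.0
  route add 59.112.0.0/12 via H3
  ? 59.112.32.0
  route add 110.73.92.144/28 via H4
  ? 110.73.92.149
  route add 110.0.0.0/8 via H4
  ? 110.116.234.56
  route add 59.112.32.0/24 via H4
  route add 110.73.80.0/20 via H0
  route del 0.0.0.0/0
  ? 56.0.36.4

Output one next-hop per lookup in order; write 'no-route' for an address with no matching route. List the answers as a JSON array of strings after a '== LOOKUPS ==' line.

Trace:
  add 59.0.0.0/8 -> H4 at depth 8
  - 59.0.0.0/8 clear@8
  add 59.112.32.0/24 -> H2 at depth 24
  ? 176.99.153.104  path d0:-  best=no-route
  add 0.0.0.0/0 -> H3 at depth 0
  ? 59.112.32.179  path d0:H3→d1:-→d2:-→d3:-→d4:-→d5:-→d6:-→d7:-→d8:-→d9:-→d10:-→d11:-→d12:-→d13:-→d14:-→d15:-→d16:-→d17:-→d18:-→d19:-→d20:-→d21:-→d22:-→d23:-→d24:H2  best=H2
  add 110.73.92.0/24 -> H4 at depth 24
  ? 59.112.32.7  path d0:H3→d1:-→d2:-→d3:-→d4:-→d5:-→d6:-→d7:-→d8:-→d9:-→d10:-→d11:-→d12:-→d13:-→d14:-→d15:-→d16:-→d17:-→d18:-→d19:-→d20:-→d21:-→d22:-→d23:-→d24:H2  best=H2
  ? 59.112.32.1  path d0:H3→d1:-→d2:-→d3:-→d4:-→d5:-→d6:-→d7:-→d8:-→d9:-→d10:-→d11:-→d12:-→d13:-→d14:-→d15:-→d16:-→d17:-→d18:-→d19:-→d20:-→d21:-→d22:-→d23:-→d24:H2  best=H2
  ? 110.73.92.13  path d0:H3→d1:-→d2:-→d3:-→d4:-→d5:-→d6:-→d7:-→d8:-→d9:-→d10:-→d11:-→d12:-→d13:-→d14:-→d15:-→d16:-→d17:-→d18:-→d19:-→d20:-→d21:-→d22:-→d23:-→d24:H4  best=H4
  ? 59.112.32.1  path d0:H3→d1:-→d2:-→d3:-→d4:-→d5:-→d6:-→d7:-→d8:-→d9:-→d10:-→d11:-→d12:-→d13:-→d14:-→d15:-→d16:-→d17:-→d18:-→d19:-→d20:-→d21:-→d22:-→d23:-→d24:H2  best=H2
  add 59.112.32.0/19 -> H3 at depth 19
  add 59.112.0.0/12 -> H0 at depth 12
  ? 110.73.92.185  path d0:H3→d1:-→d2:-→d3:-→d4:-→d5:-→d6:-→d7:-→d8:-→d9:-→d10:-→d11:-→d12:-→d13:-→d14:-→d15:-→d16:-→d17:-→d18:-→d19:-→d20:-→d21:-→d22:-→d23:-→d24:H4  best=H4
  ? 59.112.32.5  path d0:H3→d1:-→d2:-→d3:-→d4:-→d5:-→d6:-→d7:-→d8:-→d9:-→d10:-→d11:-→d12:H0→d13:-→d14:-→d15:-→d16:-→d17:-→d18:-→d19:H3→d20:-→d21:-→d22:-→d23:-→d24:H2  best=H2
  ? 175.163.145.108  path d0:H3  best=H3
  ? 59.112.35.102  path d0:H3→d1:-→d2:-→d3:-→d4:-→d5:-→d6:-→d7:-→d8:-→d9:-→d10:-→d11:-→d12:H0→d13:-→d14:-→d15:-→d16:-→d17:-→d18:-→d19:H3→d20:-→d21:-→d22:-  best=H3
  add 56.0.0.0/6 -> H3 at depth 6
  ? 56.3.3.39  path d0:H3→d1:-→d2:-→d3:-→d4:-→d5:-→d6:H3  best=H3
  add 59.112.0.0/16 -> H3 at depth 16
  ? 59.112.0.48  path d0:H3→d1:-→d2:-→d3:-→d4:-→d5:-→d6:H3→d7:-→d8:-→d9:-→d10:-→d11:-→d12:H0→d13:-→d14:-→d15:-→d16:H3→d17:-→d18:-  best=H3
  ? 59.112.35.116  path d0:H3→d1:-→d2:-→d3:-→d4:-→d5:-→d6:H3→d7:-→d8:-→d9:-→d10:-→d11:-→d12:H0→d13:-→d14:-→d15:-→d16:H3→d17:-→d18:-→d19:H3→d20:-→d21:-→d22:-  best=H3
  ? 59.112.32.0  path d0:H3→d1:-→d2:-→d3:-→d4:-→d5:-→d6:H3→d7:-→d8:-→d9:-→d10:-→d11:-→d12:H0→d13:-→d14:-→d15:-→d16:H3→d17:-→d18:-→d19:H3→d20:-→d21:-→d22:-→d23:-→d24:H2  best=H2
  add 59.112.0.0/12 -> H3 at depth 12
  ? 59.112.32.0  path d0:H3→d1:-→d2:-→d3:-→d4:-→d5:-→d6:H3→d7:-→d8:-→d9:-→d10:-→d11:-→d12:H3→d13:-→d14:-→d15:-→d16:H3→d17:-→d18:-→d19:H3→d20:-→d21:-→d22:-→d23:-→d24:H2  best=H2
  add 110.73.92.144/28 -> H4 at depth 28
  ? 110.73.92.149  path d0:H3→d1:-→d2:-→d3:-→d4:-→d5:-→d6:-→d7:-→d8:-→d9:-→d10:-→d11:-→d12:-→d13:-→d14:-→d15:-→d16:-→d17:-→d18:-→d19:-→d20:-→d21:-→d22:-→d23:-→d24:H4→d25:-→d26:-→d27:-→d28:H4  best=H4
  add 110.0.0.0/8 -> H4 at depth 8
  ? 110.116.234.56  path d0:H3→d1:-→d2:-→d3:-→d4:-→d5:-→d6:-→d7:-→d8:H4→d9:-→d10:-  best=H4
  add 59.112.32.0/24 -> H4 at depth 24
  add 110.73.80.0/20 -> H0 at depth 20
  - 0.0.0.0/0 clear@0
  ? 56.0.36.4  path d0:-→d1:-→d2:-→d3:-→d4:-→d5:-→d6:H3  best=H3

== LOOKUPS ==
["no-route","H2","H2","H2","H4","H2","H4","H2","H3","H3","H3","H3","H3","H2","H2","H4","H4","H3"]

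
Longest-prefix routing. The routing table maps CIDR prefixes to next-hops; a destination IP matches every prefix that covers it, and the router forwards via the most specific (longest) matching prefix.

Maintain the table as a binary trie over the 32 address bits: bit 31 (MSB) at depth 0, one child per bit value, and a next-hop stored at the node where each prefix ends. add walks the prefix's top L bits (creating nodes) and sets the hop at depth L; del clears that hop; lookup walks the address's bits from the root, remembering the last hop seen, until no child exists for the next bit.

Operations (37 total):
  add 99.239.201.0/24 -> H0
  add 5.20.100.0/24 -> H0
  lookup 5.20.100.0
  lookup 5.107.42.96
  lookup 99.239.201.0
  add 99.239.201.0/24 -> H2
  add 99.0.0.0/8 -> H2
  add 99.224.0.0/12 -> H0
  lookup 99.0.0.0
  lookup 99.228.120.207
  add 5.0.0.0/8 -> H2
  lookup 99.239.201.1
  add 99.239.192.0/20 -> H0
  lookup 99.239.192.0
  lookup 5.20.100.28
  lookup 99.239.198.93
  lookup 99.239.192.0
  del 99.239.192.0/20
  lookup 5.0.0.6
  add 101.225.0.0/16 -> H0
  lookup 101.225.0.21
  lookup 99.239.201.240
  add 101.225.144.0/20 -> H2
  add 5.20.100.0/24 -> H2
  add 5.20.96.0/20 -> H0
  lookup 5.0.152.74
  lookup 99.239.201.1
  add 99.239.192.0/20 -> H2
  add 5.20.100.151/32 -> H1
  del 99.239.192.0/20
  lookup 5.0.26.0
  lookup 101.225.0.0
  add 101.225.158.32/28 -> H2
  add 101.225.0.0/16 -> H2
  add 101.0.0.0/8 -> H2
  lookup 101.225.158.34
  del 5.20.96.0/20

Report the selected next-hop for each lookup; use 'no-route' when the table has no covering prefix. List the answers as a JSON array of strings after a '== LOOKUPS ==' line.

Process each operation:
  add 99.239.201.0/24 -> H0 at depth 24
  add 5.20.100.0/24 -> H0 at depth 24
  lookup 5.20.100.0: bits 000001010001010001100100 walk d0:-→d1:-→d2:-→d3:-→d4:-→d5:-→d6:-→d7:-→d8:-→d9:-→d10:-→d11:-→d12:-→d13:-→d14:-→d15:-→d16:-→d17:-→d18:-→d19:-→d20:-→d21:-→d22:-→d23:-→d24:H0 -> H0
  lookup 5.107.42.96: bits 000001010 walk d0:-→d1:-→d2:-→d3:-→d4:-→d5:-→d6:-→d7:-→d8:-→d9:- -> no-route
  lookup 99.239.201.0: bits 011000111110111111001001 walk d0:-→d1:-→d2:-→d3:-→d4:-→d5:-→d6:-→d7:-→d8:-→d9:-→d10:-→d11:-→d12:-→d13:-→d14:-→d15:-→d16:-→d17:-→d18:-→d19:-→d20:-→d21:-→d22:-→d23:-→d24:H0 -> H0
  add 99.239.201.0/24 -> H2 at depth 24
  add 99.0.0.0/8 -> H2 at depth 8
  add 99.224.0.0/12 -> H0 at depth 12
  lookup 99.0.0.0: bits 01100011 walk d0:-→d1:-→d2:-→d3:-→d4:-→d5:-→d6:-→d7:-→d8:H2 -> H2
  lookup 99.228.120.207: bits 011000111110 walk d0:-→d1:-→d2:-→d3:-→d4:-→d5:-→d6:-→d7:-→d8:H2→d9:-→d10:-→d11:-→d12:H0 -> H0
  add 5.0.0.0/8 -> H2 at depth 8
  lookup 99.239.201.1: bits 011000111110111111001001 walk d0:-→d1:-→d2:-→d3:-→d4:-→d5:-→d6:-→d7:-→d8:H2→d9:-→d10:-→d11:-→d12:H0→d13:-→d14:-→d15:-→d16:-→d17:-→d18:-→d19:-→d20:-→d21:-→d22:-→d23:-→d24:H2 -> H2
  add 99.239.192.0/20 -> H0 at depth 20
  lookup 99.239.192.0: bits 01100011111011111100 walk d0:-→d1:-→d2:-→d3:-→d4:-→d5:-→d6:-→d7:-→d8:H2→d9:-→d10:-→d11:-→d12:H0→d13:-→d14:-→d15:-→d16:-→d17:-→d18:-→d19:-→d20:H0 -> H0
  lookup 5.20.100.28: bits 000001010001010001100100 walk d0:-→d1:-→d2:-→d3:-→d4:-→d5:-→d6:-→d7:-→d8:H2→d9:-→d10:-→d11:-→d12:-→d13:-→d14:-→d15:-→d16:-→d17:-→d18:-→d19:-→d20:-→d21:-→d22:-→d23:-→d24:H0 -> H0
  lookup 99.239.198.93: bits 01100011111011111100 walk d0:-→d1:-→d2:-→d3:-→d4:-→d5:-→d6:-→d7:-→d8:H2→d9:-→d10:-→d11:-→d12:H0→d13:-→d14:-→d15:-→d16:-→d17:-→d18:-→d19:-→d20:H0 -> H0
  lookup 99.239.192.0: bits 01100011111011111100 walk d0:-→d1:-→d2:-→d3:-→d4:-→d5:-→d6:-→d7:-→d8:H2→d9:-→d10:-→d11:-→d12:H0→d13:-→d14:-→d15:-→d16:-→d17:-→d18:-→d19:-→d20:H0 -> H0
  del 99.239.192.0/20 (clear depth 20)
  lookup 5.0.0.6: bits 00000101000 walk d0:-→d1:-→d2:-→d3:-→d4:-→d5:-→d6:-→d7:-→d8:H2→d9:-→d10:-→d11:- -> H2
  add 101.225.0.0/16 -> H0 at depth 16
  lookup 101.225.0.21: bits 0110010111100001 walk d0:-→d1:-→d2:-→d3:-→d4:-→d5:-→d6:-→d7:-→d8:-→d9:-→d10:-→d11:-→d12:-→d13:-→d14:-→d15:-→d16:H0 -> H0
  lookup 99.239.201.240: bits 011000111110111111001001 walk d0:-→d1:-→d2:-→d3:-→d4:-→d5:-→d6:-→d7:-→d8:H2→d9:-→d10:-→d11:-→d12:H0→d13:-→d14:-→d15:-→d16:-→d17:-→d18:-→d19:-→d20:-→d21:-→d22:-→d23:-→d24:H2 -> H2
  add 101.225.144.0/20 -> H2 at depth 20
  add 5.20.100.0/24 -> H2 at depth 24
  add 5.20.96.0/20 -> H0 at depth 20
  lookup 5.0.152.74: bits 00000101000 walk d0:-→d1:-→d2:-→d3:-→d4:-→d5:-→d6:-→d7:-→d8:H2→d9:-→d10:-→d11:- -> H2
  lookup 99.239.201.1: bits 011000111110111111001001 walk d0:-→d1:-→d2:-→d3:-→d4:-→d5:-→d6:-→d7:-→d8:H2→d9:-→d10:-→d11:-→d12:H0→d13:-→d14:-→d15:-→d16:-→d17:-→d18:-→d19:-→d20:-→d21:-→d22:-→d23:-→d24:H2 -> H2
  add 99.239.192.0/20 -> H2 at depth 20
  add 5.20.100.151/32 -> H1 at depth 32
  del 99.239.192.0/20 (clear depth 20)
  lookup 5.0.26.0: bits 00000101000 walk d0:-→d1:-→d2:-→d3:-→d4:-→d5:-→d6:-→d7:-→d8:H2→d9:-→d10:-→d11:- -> H2
  lookup 101.225.0.0: bits 0110010111100001 walk d0:-→d1:-→d2:-→d3:-→d4:-→d5:-→d6:-→d7:-→d8:-→d9:-→d10:-→d11:-→d12:-→d13:-→d14:-→d15:-→d16:H0 -> H0
  add 101.225.158.32/28 -> H2 at depth 28
  add 101.225.0.0/16 -> H2 at depth 16
  add 101.0.0.0/8 -> H2 at depth 8
  lookup 101.225.158.34: bits 0110010111100001100111100010 walk d0:-→d1:-→d2:-→d3:-→d4:-→d5:-→d6:-→d7:-→d8:H2→d9:-→d10:-→d11:-→d12:-→d13:-→d14:-→d15:-→d16:H2→d17:-→d18:-→d19:-→d20:H2→d21:-→d22:-→d23:-→d24:-→d25:-→d26:-→d27:-→d28:H2 -> H2
  del 5.20.96.0/20 (clear depth 20)

== LOOKUPS ==
["H0","no-route","H0","H2","H0","H2","H0","H0","H0","H0","H2","H0","H2","H2","H2","H2","H0","H2"]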